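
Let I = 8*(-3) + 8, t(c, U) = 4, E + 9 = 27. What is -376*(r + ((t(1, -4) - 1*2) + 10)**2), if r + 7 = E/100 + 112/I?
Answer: -1223692/25 ≈ -48948.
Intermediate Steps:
E = 18 (E = -9 + 27 = 18)
I = -16 (I = -24 + 8 = -16)
r = -691/50 (r = -7 + (18/100 + 112/(-16)) = -7 + (18*(1/100) + 112*(-1/16)) = -7 + (9/50 - 7) = -7 - 341/50 = -691/50 ≈ -13.820)
-376*(r + ((t(1, -4) - 1*2) + 10)**2) = -376*(-691/50 + ((4 - 1*2) + 10)**2) = -376*(-691/50 + ((4 - 2) + 10)**2) = -376*(-691/50 + (2 + 10)**2) = -376*(-691/50 + 12**2) = -376*(-691/50 + 144) = -376*6509/50 = -1223692/25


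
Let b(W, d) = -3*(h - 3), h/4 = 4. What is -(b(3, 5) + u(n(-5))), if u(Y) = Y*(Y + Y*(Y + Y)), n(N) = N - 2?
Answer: 676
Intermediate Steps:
h = 16 (h = 4*4 = 16)
n(N) = -2 + N
u(Y) = Y*(Y + 2*Y**2) (u(Y) = Y*(Y + Y*(2*Y)) = Y*(Y + 2*Y**2))
b(W, d) = -39 (b(W, d) = -3*(16 - 3) = -3*13 = -39)
-(b(3, 5) + u(n(-5))) = -(-39 + (-2 - 5)**2*(1 + 2*(-2 - 5))) = -(-39 + (-7)**2*(1 + 2*(-7))) = -(-39 + 49*(1 - 14)) = -(-39 + 49*(-13)) = -(-39 - 637) = -1*(-676) = 676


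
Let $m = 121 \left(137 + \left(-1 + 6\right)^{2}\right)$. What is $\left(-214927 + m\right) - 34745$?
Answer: $-230070$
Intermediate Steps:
$m = 19602$ ($m = 121 \left(137 + 5^{2}\right) = 121 \left(137 + 25\right) = 121 \cdot 162 = 19602$)
$\left(-214927 + m\right) - 34745 = \left(-214927 + 19602\right) - 34745 = -195325 - 34745 = -230070$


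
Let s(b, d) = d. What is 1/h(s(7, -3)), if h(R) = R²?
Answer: ⅑ ≈ 0.11111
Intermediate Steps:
1/h(s(7, -3)) = 1/((-3)²) = 1/9 = ⅑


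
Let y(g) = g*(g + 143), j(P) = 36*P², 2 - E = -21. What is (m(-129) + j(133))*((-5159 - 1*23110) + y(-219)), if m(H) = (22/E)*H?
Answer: -170232477750/23 ≈ -7.4014e+9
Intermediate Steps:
E = 23 (E = 2 - 1*(-21) = 2 + 21 = 23)
y(g) = g*(143 + g)
m(H) = 22*H/23 (m(H) = (22/23)*H = (22*(1/23))*H = 22*H/23)
(m(-129) + j(133))*((-5159 - 1*23110) + y(-219)) = ((22/23)*(-129) + 36*133²)*((-5159 - 1*23110) - 219*(143 - 219)) = (-2838/23 + 36*17689)*((-5159 - 23110) - 219*(-76)) = (-2838/23 + 636804)*(-28269 + 16644) = (14643654/23)*(-11625) = -170232477750/23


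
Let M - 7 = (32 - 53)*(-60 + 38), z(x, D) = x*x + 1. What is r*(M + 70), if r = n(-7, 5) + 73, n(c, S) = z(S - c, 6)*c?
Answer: -507738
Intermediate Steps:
z(x, D) = 1 + x² (z(x, D) = x² + 1 = 1 + x²)
n(c, S) = c*(1 + (S - c)²) (n(c, S) = (1 + (S - c)²)*c = c*(1 + (S - c)²))
M = 469 (M = 7 + (32 - 53)*(-60 + 38) = 7 - 21*(-22) = 7 + 462 = 469)
r = -942 (r = -7*(1 + (5 - 1*(-7))²) + 73 = -7*(1 + (5 + 7)²) + 73 = -7*(1 + 12²) + 73 = -7*(1 + 144) + 73 = -7*145 + 73 = -1015 + 73 = -942)
r*(M + 70) = -942*(469 + 70) = -942*539 = -507738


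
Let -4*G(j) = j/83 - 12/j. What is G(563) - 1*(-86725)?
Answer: 16209974127/186916 ≈ 86723.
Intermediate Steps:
G(j) = 3/j - j/332 (G(j) = -(j/83 - 12/j)/4 = -(-12/j + j/83)/4 = 3/j - j/332)
G(563) - 1*(-86725) = (3/563 - 1/332*563) - 1*(-86725) = (3*(1/563) - 563/332) + 86725 = (3/563 - 563/332) + 86725 = -315973/186916 + 86725 = 16209974127/186916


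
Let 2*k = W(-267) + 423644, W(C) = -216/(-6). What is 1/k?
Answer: 1/211840 ≈ 4.7205e-6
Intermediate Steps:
W(C) = 36 (W(C) = -216*(-1/6) = 36)
k = 211840 (k = (36 + 423644)/2 = (1/2)*423680 = 211840)
1/k = 1/211840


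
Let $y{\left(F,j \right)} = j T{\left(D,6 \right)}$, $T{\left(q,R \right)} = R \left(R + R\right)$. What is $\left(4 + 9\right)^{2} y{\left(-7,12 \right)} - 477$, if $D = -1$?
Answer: $145539$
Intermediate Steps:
$T{\left(q,R \right)} = 2 R^{2}$ ($T{\left(q,R \right)} = R 2 R = 2 R^{2}$)
$y{\left(F,j \right)} = 72 j$ ($y{\left(F,j \right)} = j 2 \cdot 6^{2} = j 2 \cdot 36 = j 72 = 72 j$)
$\left(4 + 9\right)^{2} y{\left(-7,12 \right)} - 477 = \left(4 + 9\right)^{2} \cdot 72 \cdot 12 - 477 = 13^{2} \cdot 864 - 477 = 169 \cdot 864 - 477 = 146016 - 477 = 145539$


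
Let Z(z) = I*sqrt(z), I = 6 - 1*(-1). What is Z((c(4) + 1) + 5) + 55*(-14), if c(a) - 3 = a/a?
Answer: -770 + 7*sqrt(10) ≈ -747.86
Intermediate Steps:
I = 7 (I = 6 + 1 = 7)
c(a) = 4 (c(a) = 3 + a/a = 3 + 1 = 4)
Z(z) = 7*sqrt(z)
Z((c(4) + 1) + 5) + 55*(-14) = 7*sqrt((4 + 1) + 5) + 55*(-14) = 7*sqrt(5 + 5) - 770 = 7*sqrt(10) - 770 = -770 + 7*sqrt(10)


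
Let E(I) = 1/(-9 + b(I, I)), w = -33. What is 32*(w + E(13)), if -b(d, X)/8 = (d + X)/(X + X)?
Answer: -17984/17 ≈ -1057.9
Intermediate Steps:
b(d, X) = -4*(X + d)/X (b(d, X) = -8*(d + X)/(X + X) = -8*(X + d)/(2*X) = -8*(X + d)*1/(2*X) = -4*(X + d)/X)
E(I) = -1/17 (E(I) = 1/(-9 + (-4 - 4*I/I)) = 1/(-9 + (-4 - 4)) = 1/(-9 - 8) = 1/(-17) = -1/17)
32*(w + E(13)) = 32*(-33 - 1/17) = 32*(-562/17) = -17984/17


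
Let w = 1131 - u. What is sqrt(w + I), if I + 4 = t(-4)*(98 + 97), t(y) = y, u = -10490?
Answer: sqrt(10837) ≈ 104.10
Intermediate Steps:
I = -784 (I = -4 - 4*(98 + 97) = -4 - 4*195 = -4 - 780 = -784)
w = 11621 (w = 1131 - 1*(-10490) = 1131 + 10490 = 11621)
sqrt(w + I) = sqrt(11621 - 784) = sqrt(10837)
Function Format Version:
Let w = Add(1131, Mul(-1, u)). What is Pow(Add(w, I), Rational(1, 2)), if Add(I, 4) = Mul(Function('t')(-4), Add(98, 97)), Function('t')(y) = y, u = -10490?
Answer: Pow(10837, Rational(1, 2)) ≈ 104.10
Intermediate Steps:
I = -784 (I = Add(-4, Mul(-4, Add(98, 97))) = Add(-4, Mul(-4, 195)) = Add(-4, -780) = -784)
w = 11621 (w = Add(1131, Mul(-1, -10490)) = Add(1131, 10490) = 11621)
Pow(Add(w, I), Rational(1, 2)) = Pow(Add(11621, -784), Rational(1, 2)) = Pow(10837, Rational(1, 2))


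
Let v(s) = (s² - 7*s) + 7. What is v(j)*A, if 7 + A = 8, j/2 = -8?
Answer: 375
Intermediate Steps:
j = -16 (j = 2*(-8) = -16)
A = 1 (A = -7 + 8 = 1)
v(s) = 7 + s² - 7*s
v(j)*A = (7 + (-16)² - 7*(-16))*1 = (7 + 256 + 112)*1 = 375*1 = 375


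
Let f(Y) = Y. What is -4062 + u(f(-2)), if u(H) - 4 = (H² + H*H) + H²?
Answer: -4046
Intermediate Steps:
u(H) = 4 + 3*H² (u(H) = 4 + ((H² + H*H) + H²) = 4 + ((H² + H²) + H²) = 4 + (2*H² + H²) = 4 + 3*H²)
-4062 + u(f(-2)) = -4062 + (4 + 3*(-2)²) = -4062 + (4 + 3*4) = -4062 + (4 + 12) = -4062 + 16 = -4046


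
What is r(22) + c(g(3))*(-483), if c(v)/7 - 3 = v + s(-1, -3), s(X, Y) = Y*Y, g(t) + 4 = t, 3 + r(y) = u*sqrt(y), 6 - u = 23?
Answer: -37194 - 17*sqrt(22) ≈ -37274.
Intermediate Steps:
u = -17 (u = 6 - 1*23 = 6 - 23 = -17)
r(y) = -3 - 17*sqrt(y)
g(t) = -4 + t
s(X, Y) = Y**2
c(v) = 84 + 7*v (c(v) = 21 + 7*(v + (-3)**2) = 21 + 7*(v + 9) = 21 + 7*(9 + v) = 21 + (63 + 7*v) = 84 + 7*v)
r(22) + c(g(3))*(-483) = (-3 - 17*sqrt(22)) + (84 + 7*(-4 + 3))*(-483) = (-3 - 17*sqrt(22)) + (84 + 7*(-1))*(-483) = (-3 - 17*sqrt(22)) + (84 - 7)*(-483) = (-3 - 17*sqrt(22)) + 77*(-483) = (-3 - 17*sqrt(22)) - 37191 = -37194 - 17*sqrt(22)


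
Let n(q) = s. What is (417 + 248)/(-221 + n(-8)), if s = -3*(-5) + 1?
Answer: -133/41 ≈ -3.2439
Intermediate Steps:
s = 16 (s = 15 + 1 = 16)
n(q) = 16
(417 + 248)/(-221 + n(-8)) = (417 + 248)/(-221 + 16) = 665/(-205) = 665*(-1/205) = -133/41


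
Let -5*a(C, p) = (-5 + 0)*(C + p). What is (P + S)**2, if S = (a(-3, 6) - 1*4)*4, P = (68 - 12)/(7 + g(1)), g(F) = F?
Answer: 9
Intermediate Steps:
a(C, p) = C + p (a(C, p) = -(-5 + 0)*(C + p)/5 = -(-1)*(C + p) = -(-5*C - 5*p)/5 = C + p)
P = 7 (P = (68 - 12)/(7 + 1) = 56/8 = 56*(1/8) = 7)
S = -4 (S = ((-3 + 6) - 1*4)*4 = (3 - 4)*4 = -1*4 = -4)
(P + S)**2 = (7 - 4)**2 = 3**2 = 9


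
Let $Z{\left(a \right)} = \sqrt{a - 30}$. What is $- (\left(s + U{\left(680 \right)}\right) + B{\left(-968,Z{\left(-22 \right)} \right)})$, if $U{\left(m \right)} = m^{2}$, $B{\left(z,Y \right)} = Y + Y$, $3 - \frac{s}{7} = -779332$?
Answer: $-5917745 - 4 i \sqrt{13} \approx -5.9177 \cdot 10^{6} - 14.422 i$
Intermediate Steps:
$s = 5455345$ ($s = 21 - -5455324 = 21 + 5455324 = 5455345$)
$Z{\left(a \right)} = \sqrt{-30 + a}$
$B{\left(z,Y \right)} = 2 Y$
$- (\left(s + U{\left(680 \right)}\right) + B{\left(-968,Z{\left(-22 \right)} \right)}) = - (\left(5455345 + 680^{2}\right) + 2 \sqrt{-30 - 22}) = - (\left(5455345 + 462400\right) + 2 \sqrt{-52}) = - (5917745 + 2 \cdot 2 i \sqrt{13}) = - (5917745 + 4 i \sqrt{13}) = -5917745 - 4 i \sqrt{13}$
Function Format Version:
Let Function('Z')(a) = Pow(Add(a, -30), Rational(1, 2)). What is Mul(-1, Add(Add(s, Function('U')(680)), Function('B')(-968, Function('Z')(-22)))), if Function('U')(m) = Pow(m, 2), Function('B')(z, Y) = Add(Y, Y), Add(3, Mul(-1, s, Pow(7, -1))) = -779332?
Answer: Add(-5917745, Mul(-4, I, Pow(13, Rational(1, 2)))) ≈ Add(-5.9177e+6, Mul(-14.422, I))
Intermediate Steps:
s = 5455345 (s = Add(21, Mul(-7, -779332)) = Add(21, 5455324) = 5455345)
Function('Z')(a) = Pow(Add(-30, a), Rational(1, 2))
Function('B')(z, Y) = Mul(2, Y)
Mul(-1, Add(Add(s, Function('U')(680)), Function('B')(-968, Function('Z')(-22)))) = Mul(-1, Add(Add(5455345, Pow(680, 2)), Mul(2, Pow(Add(-30, -22), Rational(1, 2))))) = Mul(-1, Add(Add(5455345, 462400), Mul(2, Pow(-52, Rational(1, 2))))) = Mul(-1, Add(5917745, Mul(2, Mul(2, I, Pow(13, Rational(1, 2)))))) = Mul(-1, Add(5917745, Mul(4, I, Pow(13, Rational(1, 2))))) = Add(-5917745, Mul(-4, I, Pow(13, Rational(1, 2))))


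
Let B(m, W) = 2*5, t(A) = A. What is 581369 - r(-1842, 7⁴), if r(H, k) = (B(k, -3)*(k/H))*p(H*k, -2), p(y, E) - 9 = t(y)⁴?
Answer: 1530974839196000531668108278458/307 ≈ 4.9869e+27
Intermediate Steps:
B(m, W) = 10
p(y, E) = 9 + y⁴
r(H, k) = 10*k*(9 + H⁴*k⁴)/H (r(H, k) = (10*(k/H))*(9 + (H*k)⁴) = (10*k/H)*(9 + H⁴*k⁴) = 10*k*(9 + H⁴*k⁴)/H)
581369 - r(-1842, 7⁴) = 581369 - 10*7⁴*(9 + (-1842)⁴*(7⁴)⁴)/(-1842) = 581369 - 10*2401*(-1)*(9 + 11512204705296*2401⁴)/1842 = 581369 - 10*2401*(-1)*(9 + 11512204705296*33232930569601)/1842 = 581369 - 10*2401*(-1)*(9 + 382584299674135909621306896)/1842 = 581369 - 10*2401*(-1)*382584299674135909621306905/1842 = 581369 - 1*(-1530974839196000531667929798175/307) = 581369 + 1530974839196000531667929798175/307 = 1530974839196000531668108278458/307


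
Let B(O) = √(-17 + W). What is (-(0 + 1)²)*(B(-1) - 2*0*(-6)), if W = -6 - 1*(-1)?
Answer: -I*√22 ≈ -4.6904*I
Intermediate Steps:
W = -5 (W = -6 + 1 = -5)
B(O) = I*√22 (B(O) = √(-17 - 5) = √(-22) = I*√22)
(-(0 + 1)²)*(B(-1) - 2*0*(-6)) = (-(0 + 1)²)*(I*√22 - 2*0*(-6)) = (-1*1²)*(I*√22 - 0*(-6)) = (-1*1)*(I*√22 - 1*0) = -(I*√22 + 0) = -I*√22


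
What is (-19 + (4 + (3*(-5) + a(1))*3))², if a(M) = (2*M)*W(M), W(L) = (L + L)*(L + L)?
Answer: 1296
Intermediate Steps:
W(L) = 4*L² (W(L) = (2*L)*(2*L) = 4*L²)
a(M) = 8*M³ (a(M) = (2*M)*(4*M²) = 8*M³)
(-19 + (4 + (3*(-5) + a(1))*3))² = (-19 + (4 + (3*(-5) + 8*1³)*3))² = (-19 + (4 + (-15 + 8*1)*3))² = (-19 + (4 + (-15 + 8)*3))² = (-19 + (4 - 7*3))² = (-19 + (4 - 21))² = (-19 - 17)² = (-36)² = 1296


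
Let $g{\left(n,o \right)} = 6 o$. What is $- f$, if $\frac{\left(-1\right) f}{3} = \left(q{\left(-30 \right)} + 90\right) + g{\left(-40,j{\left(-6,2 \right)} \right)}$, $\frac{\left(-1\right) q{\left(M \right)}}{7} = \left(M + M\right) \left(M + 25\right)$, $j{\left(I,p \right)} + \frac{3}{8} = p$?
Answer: $- \frac{24003}{4} \approx -6000.8$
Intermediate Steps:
$j{\left(I,p \right)} = - \frac{3}{8} + p$
$q{\left(M \right)} = - 14 M \left(25 + M\right)$ ($q{\left(M \right)} = - 7 \left(M + M\right) \left(M + 25\right) = - 7 \cdot 2 M \left(25 + M\right) = - 14 M \left(25 + M\right)$)
$f = \frac{24003}{4}$ ($f = - 3 \left(\left(\left(-14\right) \left(-30\right) \left(25 - 30\right) + 90\right) + 6 \left(- \frac{3}{8} + 2\right)\right) = - 3 \left(\left(\left(-14\right) \left(-30\right) \left(-5\right) + 90\right) + 6 \cdot \frac{13}{8}\right) = - 3 \left(\left(-2100 + 90\right) + \frac{39}{4}\right) = - 3 \left(-2010 + \frac{39}{4}\right) = \left(-3\right) \left(- \frac{8001}{4}\right) = \frac{24003}{4} \approx 6000.8$)
$- f = \left(-1\right) \frac{24003}{4} = - \frac{24003}{4}$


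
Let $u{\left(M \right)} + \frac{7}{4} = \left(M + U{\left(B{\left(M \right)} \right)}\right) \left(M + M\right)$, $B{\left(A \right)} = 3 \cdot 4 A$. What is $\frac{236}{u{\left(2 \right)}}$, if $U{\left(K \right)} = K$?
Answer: $\frac{944}{409} \approx 2.3081$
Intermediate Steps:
$B{\left(A \right)} = 12 A$
$u{\left(M \right)} = - \frac{7}{4} + 26 M^{2}$ ($u{\left(M \right)} = - \frac{7}{4} + \left(M + 12 M\right) \left(M + M\right) = - \frac{7}{4} + 13 M 2 M = - \frac{7}{4} + 26 M^{2}$)
$\frac{236}{u{\left(2 \right)}} = \frac{236}{- \frac{7}{4} + 26 \cdot 2^{2}} = \frac{236}{- \frac{7}{4} + 26 \cdot 4} = \frac{236}{- \frac{7}{4} + 104} = \frac{236}{\frac{409}{4}} = 236 \cdot \frac{4}{409} = \frac{944}{409}$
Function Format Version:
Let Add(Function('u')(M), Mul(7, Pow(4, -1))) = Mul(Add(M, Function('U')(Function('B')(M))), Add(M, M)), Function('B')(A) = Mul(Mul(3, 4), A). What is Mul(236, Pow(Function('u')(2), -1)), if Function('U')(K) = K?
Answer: Rational(944, 409) ≈ 2.3081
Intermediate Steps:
Function('B')(A) = Mul(12, A)
Function('u')(M) = Add(Rational(-7, 4), Mul(26, Pow(M, 2))) (Function('u')(M) = Add(Rational(-7, 4), Mul(Add(M, Mul(12, M)), Add(M, M))) = Add(Rational(-7, 4), Mul(Mul(13, M), Mul(2, M))) = Add(Rational(-7, 4), Mul(26, Pow(M, 2))))
Mul(236, Pow(Function('u')(2), -1)) = Mul(236, Pow(Add(Rational(-7, 4), Mul(26, Pow(2, 2))), -1)) = Mul(236, Pow(Add(Rational(-7, 4), Mul(26, 4)), -1)) = Mul(236, Pow(Add(Rational(-7, 4), 104), -1)) = Mul(236, Pow(Rational(409, 4), -1)) = Mul(236, Rational(4, 409)) = Rational(944, 409)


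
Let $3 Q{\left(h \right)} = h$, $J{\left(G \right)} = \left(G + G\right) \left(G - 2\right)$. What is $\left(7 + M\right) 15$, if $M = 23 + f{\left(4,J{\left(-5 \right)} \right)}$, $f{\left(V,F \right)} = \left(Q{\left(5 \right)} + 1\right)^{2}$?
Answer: $\frac{1670}{3} \approx 556.67$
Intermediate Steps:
$J{\left(G \right)} = 2 G \left(-2 + G\right)$
$Q{\left(h \right)} = \frac{h}{3}$
$f{\left(V,F \right)} = \frac{64}{9}$ ($f{\left(V,F \right)} = \left(\frac{1}{3} \cdot 5 + 1\right)^{2} = \left(\frac{5}{3} + 1\right)^{2} = \left(\frac{8}{3}\right)^{2} = \frac{64}{9}$)
$M = \frac{271}{9}$ ($M = 23 + \frac{64}{9} = \frac{271}{9} \approx 30.111$)
$\left(7 + M\right) 15 = \left(7 + \frac{271}{9}\right) 15 = \frac{334}{9} \cdot 15 = \frac{1670}{3}$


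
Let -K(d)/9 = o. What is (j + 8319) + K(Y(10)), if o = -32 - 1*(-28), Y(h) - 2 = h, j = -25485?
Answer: -17130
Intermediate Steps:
Y(h) = 2 + h
o = -4 (o = -32 + 28 = -4)
K(d) = 36 (K(d) = -9*(-4) = 36)
(j + 8319) + K(Y(10)) = (-25485 + 8319) + 36 = -17166 + 36 = -17130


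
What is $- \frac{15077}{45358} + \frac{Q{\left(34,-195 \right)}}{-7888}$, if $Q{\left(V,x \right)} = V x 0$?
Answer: $- \frac{15077}{45358} \approx -0.3324$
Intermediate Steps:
$Q{\left(V,x \right)} = 0$
$- \frac{15077}{45358} + \frac{Q{\left(34,-195 \right)}}{-7888} = - \frac{15077}{45358} + \frac{0}{-7888} = \left(-15077\right) \frac{1}{45358} + 0 \left(- \frac{1}{7888}\right) = - \frac{15077}{45358} + 0 = - \frac{15077}{45358}$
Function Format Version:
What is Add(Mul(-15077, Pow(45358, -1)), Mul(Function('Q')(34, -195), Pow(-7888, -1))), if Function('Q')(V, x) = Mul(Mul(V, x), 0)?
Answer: Rational(-15077, 45358) ≈ -0.33240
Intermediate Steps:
Function('Q')(V, x) = 0
Add(Mul(-15077, Pow(45358, -1)), Mul(Function('Q')(34, -195), Pow(-7888, -1))) = Add(Mul(-15077, Pow(45358, -1)), Mul(0, Pow(-7888, -1))) = Add(Mul(-15077, Rational(1, 45358)), Mul(0, Rational(-1, 7888))) = Add(Rational(-15077, 45358), 0) = Rational(-15077, 45358)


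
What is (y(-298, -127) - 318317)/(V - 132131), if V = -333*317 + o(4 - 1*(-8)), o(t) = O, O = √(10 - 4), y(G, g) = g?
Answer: 37845795624/28248743429 + 159222*√6/28248743429 ≈ 1.3397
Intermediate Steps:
O = √6 ≈ 2.4495
o(t) = √6
V = -105561 + √6 (V = -333*317 + √6 = -105561 + √6 ≈ -1.0556e+5)
(y(-298, -127) - 318317)/(V - 132131) = (-127 - 318317)/((-105561 + √6) - 132131) = -318444/(-237692 + √6)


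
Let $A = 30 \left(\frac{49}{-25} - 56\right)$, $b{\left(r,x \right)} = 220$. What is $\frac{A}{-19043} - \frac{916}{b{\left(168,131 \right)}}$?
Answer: $- \frac{4265213}{1047365} \approx -4.0723$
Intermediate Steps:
$A = - \frac{8694}{5}$ ($A = 30 \left(49 \left(- \frac{1}{25}\right) - 56\right) = 30 \left(- \frac{49}{25} - 56\right) = 30 \left(- \frac{1449}{25}\right) = - \frac{8694}{5} \approx -1738.8$)
$\frac{A}{-19043} - \frac{916}{b{\left(168,131 \right)}} = - \frac{8694}{5 \left(-19043\right)} - \frac{916}{220} = \left(- \frac{8694}{5}\right) \left(- \frac{1}{19043}\right) - \frac{229}{55} = \frac{8694}{95215} - \frac{229}{55} = - \frac{4265213}{1047365}$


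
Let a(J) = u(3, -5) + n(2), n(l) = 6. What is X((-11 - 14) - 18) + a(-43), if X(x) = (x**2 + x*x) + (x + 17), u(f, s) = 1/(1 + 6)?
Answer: 25747/7 ≈ 3678.1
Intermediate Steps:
u(f, s) = 1/7
a(J) = 43/7 (a(J) = 1/7 + 6 = 43/7)
X(x) = 17 + x + 2*x**2 (X(x) = (x**2 + x**2) + (17 + x) = 2*x**2 + (17 + x) = 17 + x + 2*x**2)
X((-11 - 14) - 18) + a(-43) = (17 + ((-11 - 14) - 18) + 2*((-11 - 14) - 18)**2) + 43/7 = (17 + (-25 - 18) + 2*(-25 - 18)**2) + 43/7 = (17 - 43 + 2*(-43)**2) + 43/7 = (17 - 43 + 2*1849) + 43/7 = (17 - 43 + 3698) + 43/7 = 3672 + 43/7 = 25747/7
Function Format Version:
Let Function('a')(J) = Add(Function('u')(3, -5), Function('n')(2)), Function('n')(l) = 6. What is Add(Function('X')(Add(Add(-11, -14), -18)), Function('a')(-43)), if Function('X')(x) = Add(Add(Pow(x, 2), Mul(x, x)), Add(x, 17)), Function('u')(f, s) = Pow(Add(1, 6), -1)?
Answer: Rational(25747, 7) ≈ 3678.1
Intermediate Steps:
Function('u')(f, s) = Rational(1, 7) (Function('u')(f, s) = Pow(7, -1) = Rational(1, 7))
Function('a')(J) = Rational(43, 7) (Function('a')(J) = Add(Rational(1, 7), 6) = Rational(43, 7))
Function('X')(x) = Add(17, x, Mul(2, Pow(x, 2))) (Function('X')(x) = Add(Add(Pow(x, 2), Pow(x, 2)), Add(17, x)) = Add(Mul(2, Pow(x, 2)), Add(17, x)) = Add(17, x, Mul(2, Pow(x, 2))))
Add(Function('X')(Add(Add(-11, -14), -18)), Function('a')(-43)) = Add(Add(17, Add(Add(-11, -14), -18), Mul(2, Pow(Add(Add(-11, -14), -18), 2))), Rational(43, 7)) = Add(Add(17, Add(-25, -18), Mul(2, Pow(Add(-25, -18), 2))), Rational(43, 7)) = Add(Add(17, -43, Mul(2, Pow(-43, 2))), Rational(43, 7)) = Add(Add(17, -43, Mul(2, 1849)), Rational(43, 7)) = Add(Add(17, -43, 3698), Rational(43, 7)) = Add(3672, Rational(43, 7)) = Rational(25747, 7)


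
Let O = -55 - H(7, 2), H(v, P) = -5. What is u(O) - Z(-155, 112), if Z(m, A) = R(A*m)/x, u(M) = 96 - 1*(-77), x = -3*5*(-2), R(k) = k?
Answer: 2255/3 ≈ 751.67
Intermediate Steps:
x = 30 (x = -15*(-2) = 30)
O = -50 (O = -55 - 1*(-5) = -55 + 5 = -50)
u(M) = 173 (u(M) = 96 + 77 = 173)
Z(m, A) = A*m/30 (Z(m, A) = (A*m)/30 = (A*m)*(1/30) = A*m/30)
u(O) - Z(-155, 112) = 173 - 112*(-155)/30 = 173 - 1*(-1736/3) = 173 + 1736/3 = 2255/3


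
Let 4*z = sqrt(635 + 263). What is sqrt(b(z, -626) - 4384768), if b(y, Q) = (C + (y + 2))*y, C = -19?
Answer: sqrt(-70155390 - 68*sqrt(898))/4 ≈ 2094.0*I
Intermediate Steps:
z = sqrt(898)/4 (z = sqrt(635 + 263)/4 = sqrt(898)/4 ≈ 7.4917)
b(y, Q) = y*(-17 + y) (b(y, Q) = (-19 + (y + 2))*y = (-19 + (2 + y))*y = (-17 + y)*y = y*(-17 + y))
sqrt(b(z, -626) - 4384768) = sqrt((sqrt(898)/4)*(-17 + sqrt(898)/4) - 4384768) = sqrt(sqrt(898)*(-17 + sqrt(898)/4)/4 - 4384768) = sqrt(-4384768 + sqrt(898)*(-17 + sqrt(898)/4)/4)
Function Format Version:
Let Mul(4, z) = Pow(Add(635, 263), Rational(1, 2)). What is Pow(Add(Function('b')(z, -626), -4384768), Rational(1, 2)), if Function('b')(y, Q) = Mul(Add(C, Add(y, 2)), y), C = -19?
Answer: Mul(Rational(1, 4), Pow(Add(-70155390, Mul(-68, Pow(898, Rational(1, 2)))), Rational(1, 2))) ≈ Mul(2094.0, I)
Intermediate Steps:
z = Mul(Rational(1, 4), Pow(898, Rational(1, 2))) (z = Mul(Rational(1, 4), Pow(Add(635, 263), Rational(1, 2))) = Mul(Rational(1, 4), Pow(898, Rational(1, 2))) ≈ 7.4917)
Function('b')(y, Q) = Mul(y, Add(-17, y)) (Function('b')(y, Q) = Mul(Add(-19, Add(y, 2)), y) = Mul(Add(-19, Add(2, y)), y) = Mul(Add(-17, y), y) = Mul(y, Add(-17, y)))
Pow(Add(Function('b')(z, -626), -4384768), Rational(1, 2)) = Pow(Add(Mul(Mul(Rational(1, 4), Pow(898, Rational(1, 2))), Add(-17, Mul(Rational(1, 4), Pow(898, Rational(1, 2))))), -4384768), Rational(1, 2)) = Pow(Add(Mul(Rational(1, 4), Pow(898, Rational(1, 2)), Add(-17, Mul(Rational(1, 4), Pow(898, Rational(1, 2))))), -4384768), Rational(1, 2)) = Pow(Add(-4384768, Mul(Rational(1, 4), Pow(898, Rational(1, 2)), Add(-17, Mul(Rational(1, 4), Pow(898, Rational(1, 2)))))), Rational(1, 2))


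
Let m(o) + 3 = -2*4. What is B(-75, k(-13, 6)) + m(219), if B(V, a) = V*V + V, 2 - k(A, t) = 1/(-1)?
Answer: 5539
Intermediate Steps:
k(A, t) = 3 (k(A, t) = 2 - 1/(-1) = 2 - 1*(-1) = 2 + 1 = 3)
m(o) = -11 (m(o) = -3 - 2*4 = -3 - 8 = -11)
B(V, a) = V + V² (B(V, a) = V² + V = V + V²)
B(-75, k(-13, 6)) + m(219) = -75*(1 - 75) - 11 = -75*(-74) - 11 = 5550 - 11 = 5539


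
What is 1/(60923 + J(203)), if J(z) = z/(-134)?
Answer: 134/8163479 ≈ 1.6415e-5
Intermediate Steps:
J(z) = -z/134 (J(z) = z*(-1/134) = -z/134)
1/(60923 + J(203)) = 1/(60923 - 1/134*203) = 1/(60923 - 203/134) = 1/(8163479/134) = 134/8163479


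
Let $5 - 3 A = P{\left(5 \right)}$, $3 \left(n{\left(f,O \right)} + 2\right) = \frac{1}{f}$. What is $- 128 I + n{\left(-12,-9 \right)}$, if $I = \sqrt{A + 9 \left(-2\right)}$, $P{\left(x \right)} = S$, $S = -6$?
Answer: $- \frac{73}{36} - \frac{128 i \sqrt{129}}{3} \approx -2.0278 - 484.6 i$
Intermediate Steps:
$P{\left(x \right)} = -6$
$n{\left(f,O \right)} = -2 + \frac{1}{3 f}$
$A = \frac{11}{3}$ ($A = \frac{5}{3} - -2 = \frac{5}{3} + 2 = \frac{11}{3} \approx 3.6667$)
$I = \frac{i \sqrt{129}}{3}$ ($I = \sqrt{\frac{11}{3} + 9 \left(-2\right)} = \sqrt{\frac{11}{3} - 18} = \sqrt{- \frac{43}{3}} = \frac{i \sqrt{129}}{3} \approx 3.7859 i$)
$- 128 I + n{\left(-12,-9 \right)} = - 128 \frac{i \sqrt{129}}{3} - \left(2 - \frac{1}{3 \left(-12\right)}\right) = - \frac{128 i \sqrt{129}}{3} + \left(-2 + \frac{1}{3} \left(- \frac{1}{12}\right)\right) = - \frac{128 i \sqrt{129}}{3} - \frac{73}{36} = - \frac{73}{36} - \frac{128 i \sqrt{129}}{3}$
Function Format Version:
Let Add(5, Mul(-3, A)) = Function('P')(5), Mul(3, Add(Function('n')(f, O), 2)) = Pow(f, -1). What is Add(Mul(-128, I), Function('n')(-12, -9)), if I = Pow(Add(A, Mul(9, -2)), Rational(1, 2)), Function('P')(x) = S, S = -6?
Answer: Add(Rational(-73, 36), Mul(Rational(-128, 3), I, Pow(129, Rational(1, 2)))) ≈ Add(-2.0278, Mul(-484.60, I))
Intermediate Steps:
Function('P')(x) = -6
Function('n')(f, O) = Add(-2, Mul(Rational(1, 3), Pow(f, -1)))
A = Rational(11, 3) (A = Add(Rational(5, 3), Mul(Rational(-1, 3), -6)) = Add(Rational(5, 3), 2) = Rational(11, 3) ≈ 3.6667)
I = Mul(Rational(1, 3), I, Pow(129, Rational(1, 2))) (I = Pow(Add(Rational(11, 3), Mul(9, -2)), Rational(1, 2)) = Pow(Add(Rational(11, 3), -18), Rational(1, 2)) = Pow(Rational(-43, 3), Rational(1, 2)) = Mul(Rational(1, 3), I, Pow(129, Rational(1, 2))) ≈ Mul(3.7859, I))
Add(Mul(-128, I), Function('n')(-12, -9)) = Add(Mul(-128, Mul(Rational(1, 3), I, Pow(129, Rational(1, 2)))), Add(-2, Mul(Rational(1, 3), Pow(-12, -1)))) = Add(Mul(Rational(-128, 3), I, Pow(129, Rational(1, 2))), Add(-2, Mul(Rational(1, 3), Rational(-1, 12)))) = Add(Mul(Rational(-128, 3), I, Pow(129, Rational(1, 2))), Add(-2, Rational(-1, 36))) = Add(Mul(Rational(-128, 3), I, Pow(129, Rational(1, 2))), Rational(-73, 36)) = Add(Rational(-73, 36), Mul(Rational(-128, 3), I, Pow(129, Rational(1, 2))))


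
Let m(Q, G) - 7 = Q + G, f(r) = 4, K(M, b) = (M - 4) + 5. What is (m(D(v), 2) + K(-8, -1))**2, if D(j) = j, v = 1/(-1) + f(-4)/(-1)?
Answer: 9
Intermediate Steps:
K(M, b) = 1 + M (K(M, b) = (-4 + M) + 5 = 1 + M)
v = -5 (v = 1/(-1) + 4/(-1) = 1*(-1) + 4*(-1) = -1 - 4 = -5)
m(Q, G) = 7 + G + Q (m(Q, G) = 7 + (Q + G) = 7 + (G + Q) = 7 + G + Q)
(m(D(v), 2) + K(-8, -1))**2 = ((7 + 2 - 5) + (1 - 8))**2 = (4 - 7)**2 = (-3)**2 = 9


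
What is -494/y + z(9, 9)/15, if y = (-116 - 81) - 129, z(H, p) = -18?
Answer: 257/815 ≈ 0.31534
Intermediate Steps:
y = -326 (y = -197 - 129 = -326)
-494/y + z(9, 9)/15 = -494/(-326) - 18/15 = -494*(-1/326) - 18*1/15 = 247/163 - 6/5 = 257/815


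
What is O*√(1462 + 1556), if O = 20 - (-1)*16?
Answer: 36*√3018 ≈ 1977.7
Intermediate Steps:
O = 36 (O = 20 - 1*(-16) = 20 + 16 = 36)
O*√(1462 + 1556) = 36*√(1462 + 1556) = 36*√3018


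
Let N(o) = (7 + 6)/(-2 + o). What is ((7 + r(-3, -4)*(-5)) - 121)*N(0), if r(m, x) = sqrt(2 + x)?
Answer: 741 + 65*I*sqrt(2)/2 ≈ 741.0 + 45.962*I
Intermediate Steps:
N(o) = 13/(-2 + o)
((7 + r(-3, -4)*(-5)) - 121)*N(0) = ((7 + sqrt(2 - 4)*(-5)) - 121)*(13/(-2 + 0)) = ((7 + sqrt(-2)*(-5)) - 121)*(13/(-2)) = ((7 + (I*sqrt(2))*(-5)) - 121)*(13*(-1/2)) = ((7 - 5*I*sqrt(2)) - 121)*(-13/2) = (-114 - 5*I*sqrt(2))*(-13/2) = 741 + 65*I*sqrt(2)/2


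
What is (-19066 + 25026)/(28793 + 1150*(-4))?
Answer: 5960/24193 ≈ 0.24635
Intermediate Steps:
(-19066 + 25026)/(28793 + 1150*(-4)) = 5960/(28793 - 4600) = 5960/24193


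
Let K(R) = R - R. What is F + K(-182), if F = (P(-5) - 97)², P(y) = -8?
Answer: 11025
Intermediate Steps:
K(R) = 0
F = 11025 (F = (-8 - 97)² = (-105)² = 11025)
F + K(-182) = 11025 + 0 = 11025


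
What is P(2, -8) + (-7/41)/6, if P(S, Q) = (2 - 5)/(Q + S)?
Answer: 58/123 ≈ 0.47154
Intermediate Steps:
P(S, Q) = -3/(Q + S)
P(2, -8) + (-7/41)/6 = -3/(-8 + 2) + (-7/41)/6 = -3/(-6) + (-7*1/41)/6 = -3*(-⅙) + (⅙)*(-7/41) = ½ - 7/246 = 58/123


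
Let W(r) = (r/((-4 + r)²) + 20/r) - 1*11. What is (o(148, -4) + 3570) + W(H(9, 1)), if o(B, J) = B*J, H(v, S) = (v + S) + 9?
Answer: 12688786/4275 ≈ 2968.1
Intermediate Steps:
H(v, S) = 9 + S + v (H(v, S) = (S + v) + 9 = 9 + S + v)
W(r) = -11 + 20/r + r/(-4 + r)² (W(r) = (r/(-4 + r)² + 20/r) - 11 = (20/r + r/(-4 + r)²) - 11 = -11 + 20/r + r/(-4 + r)²)
(o(148, -4) + 3570) + W(H(9, 1)) = (148*(-4) + 3570) + (-11 + 20/(9 + 1 + 9) + (9 + 1 + 9)/(-4 + (9 + 1 + 9))²) = (-592 + 3570) + (-11 + 20/19 + 19/(-4 + 19)²) = 2978 + (-11 + 20*(1/19) + 19/15²) = 2978 + (-11 + 20/19 + 19*(1/225)) = 2978 + (-11 + 20/19 + 19/225) = 2978 - 42164/4275 = 12688786/4275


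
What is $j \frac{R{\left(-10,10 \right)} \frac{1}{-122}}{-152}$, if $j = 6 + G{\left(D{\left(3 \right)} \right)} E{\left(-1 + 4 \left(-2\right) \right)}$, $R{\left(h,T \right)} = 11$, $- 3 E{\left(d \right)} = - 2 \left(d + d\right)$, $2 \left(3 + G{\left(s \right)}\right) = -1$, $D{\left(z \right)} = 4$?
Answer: $\frac{33}{1159} \approx 0.028473$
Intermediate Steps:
$G{\left(s \right)} = - \frac{7}{2}$ ($G{\left(s \right)} = -3 + \frac{1}{2} \left(-1\right) = -3 - \frac{1}{2} = - \frac{7}{2}$)
$E{\left(d \right)} = \frac{4 d}{3}$ ($E{\left(d \right)} = - \frac{\left(-2\right) \left(d + d\right)}{3} = - \frac{\left(-2\right) 2 d}{3} = - \frac{\left(-4\right) d}{3} = \frac{4 d}{3}$)
$j = 48$ ($j = 6 - \frac{7 \frac{4 \left(-1 + 4 \left(-2\right)\right)}{3}}{2} = 6 - \frac{7 \frac{4 \left(-1 - 8\right)}{3}}{2} = 6 - \frac{7 \cdot \frac{4}{3} \left(-9\right)}{2} = 6 - -42 = 6 + 42 = 48$)
$j \frac{R{\left(-10,10 \right)} \frac{1}{-122}}{-152} = 48 \frac{11 \frac{1}{-122}}{-152} = 48 \cdot 11 \left(- \frac{1}{122}\right) \left(- \frac{1}{152}\right) = 48 \left(\left(- \frac{11}{122}\right) \left(- \frac{1}{152}\right)\right) = 48 \cdot \frac{11}{18544} = \frac{33}{1159}$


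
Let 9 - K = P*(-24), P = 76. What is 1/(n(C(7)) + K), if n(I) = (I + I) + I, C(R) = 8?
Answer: 1/1857 ≈ 0.00053850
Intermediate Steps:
K = 1833 (K = 9 - 76*(-24) = 9 - 1*(-1824) = 9 + 1824 = 1833)
n(I) = 3*I (n(I) = 2*I + I = 3*I)
1/(n(C(7)) + K) = 1/(3*8 + 1833) = 1/(24 + 1833) = 1/1857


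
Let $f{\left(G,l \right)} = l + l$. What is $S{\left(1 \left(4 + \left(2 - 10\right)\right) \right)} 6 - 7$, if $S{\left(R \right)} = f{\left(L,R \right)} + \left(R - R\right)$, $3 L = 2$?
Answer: $-55$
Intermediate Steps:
$L = \frac{2}{3}$ ($L = \frac{1}{3} \cdot 2 = \frac{2}{3} \approx 0.66667$)
$f{\left(G,l \right)} = 2 l$
$S{\left(R \right)} = 2 R$ ($S{\left(R \right)} = 2 R + \left(R - R\right) = 2 R + 0 = 2 R$)
$S{\left(1 \left(4 + \left(2 - 10\right)\right) \right)} 6 - 7 = 2 \cdot 1 \left(4 + \left(2 - 10\right)\right) 6 - 7 = 2 \cdot 1 \left(4 - 8\right) 6 - 7 = 2 \cdot 1 \left(-4\right) 6 - 7 = 2 \left(-4\right) 6 - 7 = \left(-8\right) 6 - 7 = -48 - 7 = -55$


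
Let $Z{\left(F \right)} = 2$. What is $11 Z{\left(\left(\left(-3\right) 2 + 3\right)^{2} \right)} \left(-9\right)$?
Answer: $-198$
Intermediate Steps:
$11 Z{\left(\left(\left(-3\right) 2 + 3\right)^{2} \right)} \left(-9\right) = 11 \cdot 2 \left(-9\right) = 22 \left(-9\right) = -198$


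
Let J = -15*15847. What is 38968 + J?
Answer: -198737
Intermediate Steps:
J = -237705
38968 + J = 38968 - 237705 = -198737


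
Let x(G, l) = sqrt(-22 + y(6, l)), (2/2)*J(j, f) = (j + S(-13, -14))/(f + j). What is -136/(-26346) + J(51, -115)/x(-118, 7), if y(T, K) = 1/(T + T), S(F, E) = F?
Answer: 68/13173 + 19*I*sqrt(789)/4208 ≈ 0.0051621 + 0.12683*I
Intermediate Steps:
J(j, f) = (-13 + j)/(f + j) (J(j, f) = (j - 13)/(f + j) = (-13 + j)/(f + j))
y(T, K) = 1/(2*T)
x(G, l) = I*sqrt(789)/6 (x(G, l) = sqrt(-22 + (1/2)/6) = sqrt(-22 + (1/2)*(1/6)) = sqrt(-22 + 1/12) = sqrt(-263/12) = I*sqrt(789)/6)
-136/(-26346) + J(51, -115)/x(-118, 7) = -136/(-26346) + ((-13 + 51)/(-115 + 51))/((I*sqrt(789)/6)) = -136*(-1/26346) + (38/(-64))*(-2*I*sqrt(789)/263) = 68/13173 + (-1/64*38)*(-2*I*sqrt(789)/263) = 68/13173 - (-19)*I*sqrt(789)/4208 = 68/13173 + 19*I*sqrt(789)/4208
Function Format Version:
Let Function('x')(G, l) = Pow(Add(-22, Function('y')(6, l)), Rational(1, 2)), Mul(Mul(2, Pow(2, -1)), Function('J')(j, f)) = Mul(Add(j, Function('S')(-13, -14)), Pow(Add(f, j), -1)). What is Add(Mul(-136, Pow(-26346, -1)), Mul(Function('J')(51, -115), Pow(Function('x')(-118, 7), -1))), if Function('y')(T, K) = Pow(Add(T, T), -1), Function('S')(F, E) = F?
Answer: Add(Rational(68, 13173), Mul(Rational(19, 4208), I, Pow(789, Rational(1, 2)))) ≈ Add(0.0051621, Mul(0.12683, I))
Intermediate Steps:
Function('J')(j, f) = Mul(Pow(Add(f, j), -1), Add(-13, j)) (Function('J')(j, f) = Mul(Add(j, -13), Pow(Add(f, j), -1)) = Mul(Add(-13, j), Pow(Add(f, j), -1)) = Mul(Pow(Add(f, j), -1), Add(-13, j)))
Function('y')(T, K) = Mul(Rational(1, 2), Pow(T, -1)) (Function('y')(T, K) = Pow(Mul(2, T), -1) = Mul(Rational(1, 2), Pow(T, -1)))
Function('x')(G, l) = Mul(Rational(1, 6), I, Pow(789, Rational(1, 2))) (Function('x')(G, l) = Pow(Add(-22, Mul(Rational(1, 2), Pow(6, -1))), Rational(1, 2)) = Pow(Add(-22, Mul(Rational(1, 2), Rational(1, 6))), Rational(1, 2)) = Pow(Add(-22, Rational(1, 12)), Rational(1, 2)) = Pow(Rational(-263, 12), Rational(1, 2)) = Mul(Rational(1, 6), I, Pow(789, Rational(1, 2))))
Add(Mul(-136, Pow(-26346, -1)), Mul(Function('J')(51, -115), Pow(Function('x')(-118, 7), -1))) = Add(Mul(-136, Pow(-26346, -1)), Mul(Mul(Pow(Add(-115, 51), -1), Add(-13, 51)), Pow(Mul(Rational(1, 6), I, Pow(789, Rational(1, 2))), -1))) = Add(Mul(-136, Rational(-1, 26346)), Mul(Mul(Pow(-64, -1), 38), Mul(Rational(-2, 263), I, Pow(789, Rational(1, 2))))) = Add(Rational(68, 13173), Mul(Mul(Rational(-1, 64), 38), Mul(Rational(-2, 263), I, Pow(789, Rational(1, 2))))) = Add(Rational(68, 13173), Mul(Rational(-19, 32), Mul(Rational(-2, 263), I, Pow(789, Rational(1, 2))))) = Add(Rational(68, 13173), Mul(Rational(19, 4208), I, Pow(789, Rational(1, 2))))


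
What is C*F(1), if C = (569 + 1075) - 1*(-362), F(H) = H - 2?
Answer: -2006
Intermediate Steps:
F(H) = -2 + H
C = 2006 (C = 1644 + 362 = 2006)
C*F(1) = 2006*(-2 + 1) = 2006*(-1) = -2006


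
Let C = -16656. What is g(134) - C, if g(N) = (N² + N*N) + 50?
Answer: 52618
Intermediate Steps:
g(N) = 50 + 2*N² (g(N) = (N² + N²) + 50 = 2*N² + 50 = 50 + 2*N²)
g(134) - C = (50 + 2*134²) - 1*(-16656) = (50 + 2*17956) + 16656 = (50 + 35912) + 16656 = 35962 + 16656 = 52618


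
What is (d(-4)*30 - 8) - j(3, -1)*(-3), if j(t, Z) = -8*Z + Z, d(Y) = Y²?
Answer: 493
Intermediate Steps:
j(t, Z) = -7*Z
(d(-4)*30 - 8) - j(3, -1)*(-3) = ((-4)²*30 - 8) - (-7*(-1))*(-3) = (16*30 - 8) - 7*(-3) = (480 - 8) - 1*(-21) = 472 + 21 = 493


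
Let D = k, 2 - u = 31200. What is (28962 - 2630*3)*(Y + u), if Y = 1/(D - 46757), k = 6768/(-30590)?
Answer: -470143770930527184/715151699 ≈ -6.5740e+8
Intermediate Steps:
u = -31198 (u = 2 - 1*31200 = 2 - 31200 = -31198)
k = -3384/15295 (k = 6768*(-1/30590) = -3384/15295 ≈ -0.22125)
D = -3384/15295 ≈ -0.22125
Y = -15295/715151699 (Y = 1/(-3384/15295 - 46757) = 1/(-715151699/15295) = -15295/715151699 ≈ -2.1387e-5)
(28962 - 2630*3)*(Y + u) = (28962 - 2630*3)*(-15295/715151699 - 31198) = (28962 - 7890)*(-22311302720697/715151699) = 21072*(-22311302720697/715151699) = -470143770930527184/715151699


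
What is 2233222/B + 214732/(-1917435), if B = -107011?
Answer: -4305036711622/205186636785 ≈ -20.981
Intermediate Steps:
2233222/B + 214732/(-1917435) = 2233222/(-107011) + 214732/(-1917435) = 2233222*(-1/107011) + 214732*(-1/1917435) = -2233222/107011 - 214732/1917435 = -4305036711622/205186636785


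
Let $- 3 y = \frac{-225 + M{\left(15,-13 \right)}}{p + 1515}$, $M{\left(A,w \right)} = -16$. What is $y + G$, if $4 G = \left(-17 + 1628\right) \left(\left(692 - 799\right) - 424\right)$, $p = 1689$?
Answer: $- \frac{1027812241}{4806} \approx -2.1386 \cdot 10^{5}$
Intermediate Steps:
$G = - \frac{855441}{4}$ ($G = \frac{\left(-17 + 1628\right) \left(\left(692 - 799\right) - 424\right)}{4} = \frac{1611 \left(-107 - 424\right)}{4} = \frac{1611 \left(-531\right)}{4} = \frac{1}{4} \left(-855441\right) = - \frac{855441}{4} \approx -2.1386 \cdot 10^{5}$)
$y = \frac{241}{9612}$ ($y = - \frac{\left(-225 - 16\right) \frac{1}{1689 + 1515}}{3} = - \frac{\left(-241\right) \frac{1}{3204}}{3} = \left(- \frac{1}{3}\right) \left(- \frac{241}{3204}\right) = \frac{241}{9612} \approx 0.025073$)
$y + G = \frac{241}{9612} - \frac{855441}{4} = - \frac{1027812241}{4806}$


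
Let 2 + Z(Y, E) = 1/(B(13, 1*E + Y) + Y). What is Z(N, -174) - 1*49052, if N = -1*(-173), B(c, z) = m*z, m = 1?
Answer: -8437287/172 ≈ -49054.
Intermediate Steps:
B(c, z) = z (B(c, z) = 1*z = z)
N = 173
Z(Y, E) = -2 + 1/(E + 2*Y) (Z(Y, E) = -2 + 1/((1*E + Y) + Y) = -2 + 1/((E + Y) + Y) = -2 + 1/(E + 2*Y))
Z(N, -174) - 1*49052 = (1 - 4*173 - 2*(-174))/(-174 + 2*173) - 1*49052 = (1 - 692 + 348)/(-174 + 346) - 49052 = -343/172 - 49052 = -8437287/172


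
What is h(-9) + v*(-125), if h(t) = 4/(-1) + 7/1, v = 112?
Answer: -13997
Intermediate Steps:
h(t) = 3 (h(t) = 4*(-1) + 7*1 = -4 + 7 = 3)
h(-9) + v*(-125) = 3 + 112*(-125) = 3 - 14000 = -13997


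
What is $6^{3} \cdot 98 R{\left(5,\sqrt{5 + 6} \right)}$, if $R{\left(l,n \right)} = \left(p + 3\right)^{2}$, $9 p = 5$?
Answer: $\frac{802816}{3} \approx 2.6761 \cdot 10^{5}$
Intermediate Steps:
$p = \frac{5}{9}$ ($p = \frac{1}{9} \cdot 5 = \frac{5}{9} \approx 0.55556$)
$R{\left(l,n \right)} = \frac{1024}{81}$ ($R{\left(l,n \right)} = \left(\frac{5}{9} + 3\right)^{2} = \left(\frac{32}{9}\right)^{2} = \frac{1024}{81}$)
$6^{3} \cdot 98 R{\left(5,\sqrt{5 + 6} \right)} = 6^{3} \cdot 98 \cdot \frac{1024}{81} = 216 \cdot 98 \cdot \frac{1024}{81} = 21168 \cdot \frac{1024}{81} = \frac{802816}{3}$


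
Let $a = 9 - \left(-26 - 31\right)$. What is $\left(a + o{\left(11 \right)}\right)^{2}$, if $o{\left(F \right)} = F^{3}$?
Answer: $1951609$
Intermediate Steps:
$a = 66$ ($a = 9 - -57 = 9 + 57 = 66$)
$\left(a + o{\left(11 \right)}\right)^{2} = \left(66 + 11^{3}\right)^{2} = \left(66 + 1331\right)^{2} = 1397^{2} = 1951609$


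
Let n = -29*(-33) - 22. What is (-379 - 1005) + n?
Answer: -449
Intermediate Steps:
n = 935 (n = 957 - 22 = 935)
(-379 - 1005) + n = (-379 - 1005) + 935 = -1384 + 935 = -449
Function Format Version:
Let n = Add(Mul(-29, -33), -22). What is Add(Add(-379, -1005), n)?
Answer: -449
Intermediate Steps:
n = 935 (n = Add(957, -22) = 935)
Add(Add(-379, -1005), n) = Add(Add(-379, -1005), 935) = Add(-1384, 935) = -449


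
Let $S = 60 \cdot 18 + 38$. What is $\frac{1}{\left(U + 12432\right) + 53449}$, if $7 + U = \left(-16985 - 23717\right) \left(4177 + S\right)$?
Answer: $- \frac{1}{215451216} \approx -4.6414 \cdot 10^{-9}$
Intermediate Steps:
$S = 1118$ ($S = 1080 + 38 = 1118$)
$U = -215517097$ ($U = -7 + \left(-16985 - 23717\right) \left(4177 + 1118\right) = -7 - 215517090 = -215517097$)
$\frac{1}{\left(U + 12432\right) + 53449} = \frac{1}{\left(-215517097 + 12432\right) + 53449} = \frac{1}{-215504665 + 53449} = \frac{1}{-215451216} = - \frac{1}{215451216}$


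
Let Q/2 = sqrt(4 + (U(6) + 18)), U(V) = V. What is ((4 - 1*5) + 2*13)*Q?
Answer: 100*sqrt(7) ≈ 264.58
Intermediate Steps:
Q = 4*sqrt(7) (Q = 2*sqrt(4 + (6 + 18)) = 2*sqrt(4 + 24) = 2*sqrt(28) = 2*(2*sqrt(7)) = 4*sqrt(7) ≈ 10.583)
((4 - 1*5) + 2*13)*Q = ((4 - 1*5) + 2*13)*(4*sqrt(7)) = ((4 - 5) + 26)*(4*sqrt(7)) = (-1 + 26)*(4*sqrt(7)) = 25*(4*sqrt(7)) = 100*sqrt(7)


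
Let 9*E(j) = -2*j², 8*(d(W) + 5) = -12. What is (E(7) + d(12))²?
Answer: 97969/324 ≈ 302.37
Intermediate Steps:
d(W) = -13/2 (d(W) = -5 + (⅛)*(-12) = -5 - 3/2 = -13/2)
E(j) = -2*j²/9 (E(j) = (-2*j²)/9 = -2*j²/9)
(E(7) + d(12))² = (-2/9*7² - 13/2)² = (-2/9*49 - 13/2)² = (-98/9 - 13/2)² = (-313/18)² = 97969/324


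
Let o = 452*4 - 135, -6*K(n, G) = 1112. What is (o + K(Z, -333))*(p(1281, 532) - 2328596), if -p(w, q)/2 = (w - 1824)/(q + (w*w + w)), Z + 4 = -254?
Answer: -8536284065652467/2464161 ≈ -3.4642e+9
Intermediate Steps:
Z = -258 (Z = -4 - 254 = -258)
K(n, G) = -556/3 (K(n, G) = -⅙*1112 = -556/3)
o = 1673 (o = 1808 - 135 = 1673)
p(w, q) = -2*(-1824 + w)/(q + w + w²) (p(w, q) = -2*(w - 1824)/(q + (w*w + w)) = -2*(-1824 + w)/(q + (w² + w)) = -2*(-1824 + w)/(q + (w + w²)) = -2*(-1824 + w)/(q + w + w²))
(o + K(Z, -333))*(p(1281, 532) - 2328596) = (1673 - 556/3)*(2*(1824 - 1*1281)/(532 + 1281 + 1281²) - 2328596) = 4463*(2*(1824 - 1281)/(532 + 1281 + 1640961) - 2328596)/3 = 4463*(2*543/1642774 - 2328596)/3 = 4463*(2*(1/1642774)*543 - 2328596)/3 = 4463*(543/821387 - 2328596)/3 = (4463/3)*(-1912678482109/821387) = -8536284065652467/2464161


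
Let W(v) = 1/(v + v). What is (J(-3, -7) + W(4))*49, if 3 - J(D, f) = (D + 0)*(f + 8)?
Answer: 2401/8 ≈ 300.13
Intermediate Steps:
J(D, f) = 3 - D*(8 + f) (J(D, f) = 3 - (D + 0)*(f + 8) = 3 - D*(8 + f))
W(v) = 1/(2*v)
(J(-3, -7) + W(4))*49 = ((3 - 8*(-3) - 1*(-3)*(-7)) + (½)/4)*49 = ((3 + 24 - 21) + (½)*(¼))*49 = (6 + ⅛)*49 = (49/8)*49 = 2401/8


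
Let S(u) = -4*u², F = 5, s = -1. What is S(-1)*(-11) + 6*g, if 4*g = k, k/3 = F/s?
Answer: 43/2 ≈ 21.500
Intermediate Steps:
k = -15 (k = 3*(5/(-1)) = 3*(5*(-1)) = 3*(-5) = -15)
g = -15/4 (g = (¼)*(-15) = -15/4 ≈ -3.7500)
S(-1)*(-11) + 6*g = -4*(-1)²*(-11) + 6*(-15/4) = -4*1*(-11) - 45/2 = -4*(-11) - 45/2 = 44 - 45/2 = 43/2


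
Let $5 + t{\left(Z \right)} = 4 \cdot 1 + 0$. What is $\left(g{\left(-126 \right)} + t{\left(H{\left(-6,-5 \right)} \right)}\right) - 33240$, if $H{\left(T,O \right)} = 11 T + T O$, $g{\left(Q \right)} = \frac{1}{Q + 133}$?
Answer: $- \frac{232686}{7} \approx -33241.0$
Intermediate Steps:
$g{\left(Q \right)} = \frac{1}{133 + Q}$
$H{\left(T,O \right)} = 11 T + O T$
$t{\left(Z \right)} = -1$ ($t{\left(Z \right)} = -5 + \left(4 \cdot 1 + 0\right) = -5 + \left(4 + 0\right) = -5 + 4 = -1$)
$\left(g{\left(-126 \right)} + t{\left(H{\left(-6,-5 \right)} \right)}\right) - 33240 = \left(\frac{1}{133 - 126} - 1\right) - 33240 = \left(\frac{1}{7} - 1\right) - 33240 = - \frac{6}{7} - 33240 = - \frac{232686}{7}$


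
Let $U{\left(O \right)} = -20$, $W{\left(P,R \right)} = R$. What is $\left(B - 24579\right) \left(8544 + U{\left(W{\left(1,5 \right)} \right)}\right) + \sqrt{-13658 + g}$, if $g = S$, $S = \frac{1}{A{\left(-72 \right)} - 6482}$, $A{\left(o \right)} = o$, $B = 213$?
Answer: $-207695784 + \frac{i \sqrt{586678249282}}{6554} \approx -2.077 \cdot 10^{8} + 116.87 i$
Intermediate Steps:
$S = - \frac{1}{6554}$ ($S = \frac{1}{-72 - 6482} = \frac{1}{-6554} = - \frac{1}{6554} \approx -0.00015258$)
$g = - \frac{1}{6554} \approx -0.00015258$
$\left(B - 24579\right) \left(8544 + U{\left(W{\left(1,5 \right)} \right)}\right) + \sqrt{-13658 + g} = \left(213 - 24579\right) \left(8544 - 20\right) + \sqrt{-13658 - \frac{1}{6554}} = \left(-24366\right) 8524 + \sqrt{- \frac{89514533}{6554}} = -207695784 + \frac{i \sqrt{586678249282}}{6554}$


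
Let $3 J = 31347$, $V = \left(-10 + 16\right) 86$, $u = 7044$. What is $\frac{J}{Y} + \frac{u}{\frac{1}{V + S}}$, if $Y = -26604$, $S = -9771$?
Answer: $- \frac{192708203481}{2956} \approx -6.5192 \cdot 10^{7}$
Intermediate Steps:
$V = 516$ ($V = 6 \cdot 86 = 516$)
$J = 10449$ ($J = \frac{1}{3} \cdot 31347 = 10449$)
$\frac{J}{Y} + \frac{u}{\frac{1}{V + S}} = \frac{10449}{-26604} + \frac{7044}{\frac{1}{516 - 9771}} = 10449 \left(- \frac{1}{26604}\right) + \frac{7044}{\frac{1}{-9255}} = - \frac{1161}{2956} + \frac{7044}{- \frac{1}{9255}} = - \frac{1161}{2956} + 7044 \left(-9255\right) = - \frac{1161}{2956} - 65192220 = - \frac{192708203481}{2956}$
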